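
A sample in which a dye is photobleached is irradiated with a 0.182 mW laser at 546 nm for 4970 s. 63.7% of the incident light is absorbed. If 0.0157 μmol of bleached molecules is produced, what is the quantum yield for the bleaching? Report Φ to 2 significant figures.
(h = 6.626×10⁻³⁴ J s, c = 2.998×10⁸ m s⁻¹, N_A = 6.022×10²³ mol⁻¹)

Product: 0.0157 μmol = 1.57×10⁻⁸ mol.
Photon energy at 546 nm: hc/λ = (6.626×10⁻³⁴)(2.998×10⁸)/(546×10⁻⁹) = 3.638×10⁻¹⁹ J.
Energy delivered: (0.182 mW)(4970 s) = 0.9045 J.
Photons incident: 0.9045 / 3.638×10⁻¹⁹ = 2.486×10¹⁸, i.e. 2.486×10¹⁸/6.022×10²³ = 4.128×10⁻⁶ mol.
Photons absorbed: 0.637 × 4.128×10⁻⁶ = 2.630×10⁻⁶ mol.
Φ = 1.57×10⁻⁸ mol / 2.630×10⁻⁶ mol photons = 0.0060.

Φ = 0.0060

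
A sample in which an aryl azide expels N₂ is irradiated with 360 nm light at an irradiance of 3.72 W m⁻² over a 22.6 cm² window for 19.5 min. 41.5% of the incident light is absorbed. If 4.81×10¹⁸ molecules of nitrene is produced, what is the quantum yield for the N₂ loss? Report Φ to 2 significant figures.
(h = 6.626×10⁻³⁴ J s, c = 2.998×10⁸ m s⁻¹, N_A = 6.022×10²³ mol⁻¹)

Product: 4.81×10¹⁸ / 6.022×10²³ = 7.987×10⁻⁶ mol.
Photon energy at 360 nm: hc/λ = (6.626×10⁻³⁴)(2.998×10⁸)/(360×10⁻⁹) = 5.518×10⁻¹⁹ J.
Energy delivered: (3.72 W m⁻²)(22.6×10⁻⁴ m²)(1170 s) = 9.836 J.
Photons incident: 9.836 / 5.518×10⁻¹⁹ = 1.783×10¹⁹, i.e. 1.783×10¹⁹/6.022×10²³ = 2.961×10⁻⁵ mol.
Photons absorbed: 0.415 × 2.961×10⁻⁵ = 1.229×10⁻⁵ mol.
Φ = 7.987×10⁻⁶ mol / 1.229×10⁻⁵ mol photons = 0.65.

Φ = 0.65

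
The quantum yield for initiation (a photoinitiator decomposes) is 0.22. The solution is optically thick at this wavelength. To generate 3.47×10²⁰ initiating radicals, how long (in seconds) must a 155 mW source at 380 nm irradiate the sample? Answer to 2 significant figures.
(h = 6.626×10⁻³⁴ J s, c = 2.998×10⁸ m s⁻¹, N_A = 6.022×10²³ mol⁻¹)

Product: 3.47×10²⁰ / 6.022×10²³ = 5.762×10⁻⁴ mol.
Photons that must be absorbed: 5.762×10⁻⁴ / 0.22 = 0.002619 mol.
Photon energy: hc/λ = 5.228×10⁻¹⁹ J; per mole, 3.148×10⁵ J mol⁻¹.
Energy required: 0.002619 × 3.148×10⁵ = 824.5 J.
Time: 824.5 J / 0.155 W = 5300 s.

t ≈ 5300 s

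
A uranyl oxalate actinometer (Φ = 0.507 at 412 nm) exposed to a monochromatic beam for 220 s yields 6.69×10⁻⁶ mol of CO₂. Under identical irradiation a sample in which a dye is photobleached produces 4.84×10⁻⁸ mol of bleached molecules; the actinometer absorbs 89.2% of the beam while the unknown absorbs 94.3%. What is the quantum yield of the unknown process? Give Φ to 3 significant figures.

Photons absorbed by the actinometer: 6.69×10⁻⁶ / 0.507 = 1.320×10⁻⁵ mol.
Incident flux: 1.320×10⁻⁵ / 0.892 = 1.480×10⁻⁵ einstein.
Absorbed by unknown: 0.943 × 1.480×10⁻⁵ = 1.396×10⁻⁵ mol.
Φ(unknown) = 4.84×10⁻⁸ / 1.396×10⁻⁵ = 0.00347.

Φ = 0.00347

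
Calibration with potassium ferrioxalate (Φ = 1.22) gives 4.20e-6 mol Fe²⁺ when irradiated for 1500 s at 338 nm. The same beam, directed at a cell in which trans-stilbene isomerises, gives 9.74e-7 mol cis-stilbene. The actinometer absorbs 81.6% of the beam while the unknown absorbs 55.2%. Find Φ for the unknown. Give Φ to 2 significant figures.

Photons absorbed by the actinometer: 4.20e-6 / 1.22 = 3.443e-6 mol.
Incident flux: 3.443e-6 / 0.816 = 4.219e-6 einstein.
Absorbed by unknown: 0.552 × 4.219e-6 = 2.329e-6 mol.
Φ(unknown) = 9.74e-7 / 2.329e-6 = 0.42.

Φ = 0.42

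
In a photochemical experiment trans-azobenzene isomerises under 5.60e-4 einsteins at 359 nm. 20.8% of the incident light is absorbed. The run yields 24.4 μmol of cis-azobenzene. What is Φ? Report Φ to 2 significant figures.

Product: 24.4 μmol = 2.44e-5 mol.
Photons absorbed: 0.208 × 5.60e-4 = 1.165e-4 mol.
Φ = 2.44e-5 mol / 1.165e-4 mol photons = 0.21.

Φ = 0.21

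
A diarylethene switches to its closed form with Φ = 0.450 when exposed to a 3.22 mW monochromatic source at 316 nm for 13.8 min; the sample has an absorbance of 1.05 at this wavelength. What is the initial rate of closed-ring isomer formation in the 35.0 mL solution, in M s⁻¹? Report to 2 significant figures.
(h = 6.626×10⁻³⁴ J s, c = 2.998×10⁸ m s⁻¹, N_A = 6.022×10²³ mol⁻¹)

Photon energy at 316 nm: hc/λ = (6.626×10⁻³⁴)(2.998×10⁸)/(316×10⁻⁹) = 6.286×10⁻¹⁹ J.
Energy delivered: (3.22 mW)(828 s) = 2.666 J.
Photons incident: 2.666 / 6.286×10⁻¹⁹ = 4.241×10¹⁸, i.e. 4.241×10¹⁸/6.022×10²³ = 7.043×10⁻⁶ mol.
Fraction absorbed: 1 − 10^(−1.05) = 0.9109.
Photons absorbed: 0.9109 × 7.043×10⁻⁶ = 6.415×10⁻⁶ mol.
Product formed: 0.450 × 6.415×10⁻⁶ = 2.887×10⁻⁶ mol.
Rate: 2.887×10⁻⁶ mol / (828 s × 0.035 L) = 1.0×10⁻⁷ M s⁻¹.

1.0×10⁻⁷ M s⁻¹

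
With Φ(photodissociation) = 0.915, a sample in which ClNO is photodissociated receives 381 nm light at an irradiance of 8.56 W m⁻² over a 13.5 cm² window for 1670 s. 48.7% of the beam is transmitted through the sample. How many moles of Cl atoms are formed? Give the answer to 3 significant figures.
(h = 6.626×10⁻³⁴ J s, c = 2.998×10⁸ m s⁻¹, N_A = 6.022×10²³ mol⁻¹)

Photon energy at 381 nm: hc/λ = (6.626×10⁻³⁴)(2.998×10⁸)/(381×10⁻⁹) = 5.214×10⁻¹⁹ J.
Energy delivered: (8.56 W m⁻²)(13.5×10⁻⁴ m²)(1670 s) = 19.30 J.
Photons incident: 19.30 / 5.214×10⁻¹⁹ = 3.702×10¹⁹, i.e. 3.702×10¹⁹/6.022×10²³ = 6.147×10⁻⁵ mol.
Fraction absorbed: 1 − 48.7/100 = 0.5130.
Photons absorbed: 0.5130 × 6.147×10⁻⁵ = 3.153×10⁻⁵ mol.
Product: Φ × n_abs = 0.915 × 3.153×10⁻⁵ = 2.885×10⁻⁵ mol.

2.89×10⁻⁵ mol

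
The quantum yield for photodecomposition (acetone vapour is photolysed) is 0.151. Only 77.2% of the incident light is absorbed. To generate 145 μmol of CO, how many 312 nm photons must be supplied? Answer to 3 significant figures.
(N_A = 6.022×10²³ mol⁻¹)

7.49×10²⁰ photons

Product: 145 μmol = 1.45×10⁻⁴ mol.
Photons that must be absorbed: 1.45×10⁻⁴ / 0.151 = 9.603×10⁻⁴ mol.
Incident photons needed: 9.603×10⁻⁴ / 0.772 = 0.001244 mol.
Photon count: 0.001244 × 6.022×10²³ = 7.49×10²⁰.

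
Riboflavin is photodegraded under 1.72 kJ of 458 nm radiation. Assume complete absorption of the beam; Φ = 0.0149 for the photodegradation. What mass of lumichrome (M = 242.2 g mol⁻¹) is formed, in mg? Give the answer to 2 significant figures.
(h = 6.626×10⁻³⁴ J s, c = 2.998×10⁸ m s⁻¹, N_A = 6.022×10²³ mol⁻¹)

24 mg

Photon energy at 458 nm: hc/λ = (6.626×10⁻³⁴)(2.998×10⁸)/(458×10⁻⁹) = 4.337×10⁻¹⁹ J.
Incident energy: 1.72 kJ = 1720 J.
Photons incident: 1720 / 4.337×10⁻¹⁹ = 3.966×10²¹, i.e. 3.966×10²¹/6.022×10²³ = 0.006586 mol.
Product: Φ × n_abs = 0.0149 × 0.006586 = 9.813×10⁻⁵ mol.
Mass: 9.813×10⁻⁵ × 242.2 = 0.02377 g = 24 mg.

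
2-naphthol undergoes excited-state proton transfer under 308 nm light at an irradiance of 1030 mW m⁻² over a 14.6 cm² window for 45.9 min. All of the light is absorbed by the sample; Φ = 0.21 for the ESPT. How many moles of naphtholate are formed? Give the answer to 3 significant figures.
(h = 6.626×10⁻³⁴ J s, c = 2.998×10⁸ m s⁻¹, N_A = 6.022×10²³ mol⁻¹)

2.24×10⁻⁶ mol

Photon energy at 308 nm: hc/λ = (6.626×10⁻³⁴)(2.998×10⁸)/(308×10⁻⁹) = 6.450×10⁻¹⁹ J.
Energy delivered: (1030 mW m⁻²)(14.6×10⁻⁴ m²)(2754 s) = 4.141 J.
Photons incident: 4.141 / 6.450×10⁻¹⁹ = 6.420×10¹⁸, i.e. 6.420×10¹⁸/6.022×10²³ = 1.066×10⁻⁵ mol.
Product: Φ × n_abs = 0.21 × 1.066×10⁻⁵ = 2.239×10⁻⁶ mol.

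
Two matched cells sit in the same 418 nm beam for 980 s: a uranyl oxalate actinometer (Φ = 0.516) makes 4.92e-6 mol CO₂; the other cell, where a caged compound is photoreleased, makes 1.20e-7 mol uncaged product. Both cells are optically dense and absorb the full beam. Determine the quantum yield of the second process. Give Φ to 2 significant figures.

Φ = 0.013

Photons absorbed by the actinometer: 4.92e-6 / 0.516 = 9.535e-6 mol.
Φ(unknown) = 1.20e-7 / 9.535e-6 = 0.013.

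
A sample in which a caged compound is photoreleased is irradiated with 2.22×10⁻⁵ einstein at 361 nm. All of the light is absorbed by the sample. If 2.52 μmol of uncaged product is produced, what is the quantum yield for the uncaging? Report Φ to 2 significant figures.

Product: 2.52 μmol = 2.52×10⁻⁶ mol.
Φ = 2.52×10⁻⁶ mol / 2.22×10⁻⁵ mol photons = 0.11.

Φ = 0.11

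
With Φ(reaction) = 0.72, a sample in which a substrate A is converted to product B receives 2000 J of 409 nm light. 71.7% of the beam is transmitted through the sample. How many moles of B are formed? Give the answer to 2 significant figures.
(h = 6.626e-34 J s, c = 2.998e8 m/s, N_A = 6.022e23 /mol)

Photon energy at 409 nm: hc/λ = (6.626e-34)(2.998e8)/(409e-9) = 4.857e-19 J.
Photons incident: 2000 / 4.857e-19 = 4.118e21, i.e. 4.118e21/6.022e23 = 0.006838 mol.
Fraction absorbed: 1 − 71.7/100 = 0.2830.
Photons absorbed: 0.2830 × 0.006838 = 0.001935 mol.
Product: Φ × n_abs = 0.72 × 0.001935 = 0.001393 mol.

0.0014 mol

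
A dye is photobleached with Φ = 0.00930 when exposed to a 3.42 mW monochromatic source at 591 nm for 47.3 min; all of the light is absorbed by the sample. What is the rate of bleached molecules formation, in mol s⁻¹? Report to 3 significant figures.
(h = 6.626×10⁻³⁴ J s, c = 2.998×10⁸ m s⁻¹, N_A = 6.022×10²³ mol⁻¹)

1.57×10⁻¹⁰ mol s⁻¹

Photon energy at 591 nm: hc/λ = (6.626×10⁻³⁴)(2.998×10⁸)/(591×10⁻⁹) = 3.361×10⁻¹⁹ J.
Energy delivered: (3.42 mW)(2838 s) = 9.706 J.
Photons incident: 9.706 / 3.361×10⁻¹⁹ = 2.888×10¹⁹, i.e. 2.888×10¹⁹/6.022×10²³ = 4.796×10⁻⁵ mol.
Product formed: 0.00930 × 4.796×10⁻⁵ = 4.460×10⁻⁷ mol.
Rate: 4.460×10⁻⁷ / 2838 s = 1.57×10⁻¹⁰ mol s⁻¹.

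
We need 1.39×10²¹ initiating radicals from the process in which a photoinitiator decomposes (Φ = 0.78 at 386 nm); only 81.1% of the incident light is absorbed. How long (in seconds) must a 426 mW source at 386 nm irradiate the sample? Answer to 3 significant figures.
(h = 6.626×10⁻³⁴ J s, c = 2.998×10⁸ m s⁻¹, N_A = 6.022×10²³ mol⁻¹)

t ≈ 2650 s

Product: 1.39×10²¹ / 6.022×10²³ = 0.002308 mol.
Photons that must be absorbed: 0.002308 / 0.78 = 0.002959 mol.
Incident photons needed: 0.002959 / 0.811 = 0.003649 mol.
Photon energy: hc/λ = 5.146×10⁻¹⁹ J; per mole, 3.099×10⁵ J mol⁻¹.
Energy required: 0.003649 × 3.099×10⁵ = 1131 J.
Time: 1131 J / 0.426 W = 2650 s.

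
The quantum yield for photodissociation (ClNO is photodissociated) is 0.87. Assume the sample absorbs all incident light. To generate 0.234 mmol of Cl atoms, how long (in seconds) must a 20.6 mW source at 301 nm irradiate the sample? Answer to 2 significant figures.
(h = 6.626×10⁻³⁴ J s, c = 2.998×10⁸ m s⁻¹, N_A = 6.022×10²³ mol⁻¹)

t ≈ 5200 s

Product: 0.234 mmol = 2.34×10⁻⁴ mol.
Photons that must be absorbed: 2.34×10⁻⁴ / 0.87 = 2.690×10⁻⁴ mol.
Photon energy: hc/λ = 6.600×10⁻¹⁹ J; per mole, 3.975×10⁵ J mol⁻¹.
Energy required: 2.690×10⁻⁴ × 3.975×10⁵ = 106.9 J.
Time: 106.9 J / 0.0206 W = 5200 s.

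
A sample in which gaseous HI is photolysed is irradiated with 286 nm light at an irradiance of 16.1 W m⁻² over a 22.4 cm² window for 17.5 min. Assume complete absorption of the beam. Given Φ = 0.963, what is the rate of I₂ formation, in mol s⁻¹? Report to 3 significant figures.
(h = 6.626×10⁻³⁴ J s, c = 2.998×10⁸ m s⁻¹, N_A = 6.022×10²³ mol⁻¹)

8.30×10⁻⁸ mol s⁻¹

Photon energy at 286 nm: hc/λ = (6.626×10⁻³⁴)(2.998×10⁸)/(286×10⁻⁹) = 6.946×10⁻¹⁹ J.
Energy delivered: (16.1 W m⁻²)(22.4×10⁻⁴ m²)(1050 s) = 37.87 J.
Photons incident: 37.87 / 6.946×10⁻¹⁹ = 5.452×10¹⁹, i.e. 5.452×10¹⁹/6.022×10²³ = 9.053×10⁻⁵ mol.
Product formed: 0.963 × 9.053×10⁻⁵ = 8.718×10⁻⁵ mol.
Rate: 8.718×10⁻⁵ / 1050 s = 8.30×10⁻⁸ mol s⁻¹.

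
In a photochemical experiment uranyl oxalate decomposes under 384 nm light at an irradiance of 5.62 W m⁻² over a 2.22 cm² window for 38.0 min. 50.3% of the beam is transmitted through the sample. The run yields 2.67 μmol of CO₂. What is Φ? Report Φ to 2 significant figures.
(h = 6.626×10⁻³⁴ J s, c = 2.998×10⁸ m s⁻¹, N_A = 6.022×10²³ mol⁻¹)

Φ = 0.59

Product: 2.67 μmol = 2.67×10⁻⁶ mol.
Photon energy at 384 nm: hc/λ = (6.626×10⁻³⁴)(2.998×10⁸)/(384×10⁻⁹) = 5.173×10⁻¹⁹ J.
Energy delivered: (5.62 W m⁻²)(2.22×10⁻⁴ m²)(2280 s) = 2.845 J.
Photons incident: 2.845 / 5.173×10⁻¹⁹ = 5.500×10¹⁸, i.e. 5.500×10¹⁸/6.022×10²³ = 9.133×10⁻⁶ mol.
Fraction absorbed: 1 − 50.3/100 = 0.4970.
Photons absorbed: 0.4970 × 9.133×10⁻⁶ = 4.539×10⁻⁶ mol.
Φ = 2.67×10⁻⁶ mol / 4.539×10⁻⁶ mol photons = 0.59.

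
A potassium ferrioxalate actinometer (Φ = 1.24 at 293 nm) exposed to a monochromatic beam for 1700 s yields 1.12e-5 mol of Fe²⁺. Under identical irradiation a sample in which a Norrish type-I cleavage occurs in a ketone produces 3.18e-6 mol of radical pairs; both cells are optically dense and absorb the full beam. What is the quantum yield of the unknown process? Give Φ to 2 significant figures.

Photons absorbed by the actinometer: 1.12e-5 / 1.24 = 9.032e-6 mol.
Φ(unknown) = 3.18e-6 / 9.032e-6 = 0.35.

Φ = 0.35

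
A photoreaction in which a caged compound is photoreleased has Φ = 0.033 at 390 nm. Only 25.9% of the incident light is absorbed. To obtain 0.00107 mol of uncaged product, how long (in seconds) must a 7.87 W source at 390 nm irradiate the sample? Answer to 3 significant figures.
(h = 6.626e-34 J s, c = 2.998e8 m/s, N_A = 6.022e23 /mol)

t ≈ 4880 s

Photons that must be absorbed: 0.00107 / 0.033 = 0.03242 mol.
Incident photons needed: 0.03242 / 0.259 = 0.1252 mol.
Photon energy: hc/λ = 5.094e-19 J; per mole, 3.068e5 J mol⁻¹.
Energy required: 0.1252 × 3.068e5 = 3.841e4 J.
Time: 3.841e4 J / 7.87 W = 4880 s.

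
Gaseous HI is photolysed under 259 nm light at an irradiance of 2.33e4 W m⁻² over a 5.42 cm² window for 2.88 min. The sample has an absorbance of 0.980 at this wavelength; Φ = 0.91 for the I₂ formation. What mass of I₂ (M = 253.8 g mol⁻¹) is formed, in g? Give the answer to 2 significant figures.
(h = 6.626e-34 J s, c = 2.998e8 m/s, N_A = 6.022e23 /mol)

Photon energy at 259 nm: hc/λ = (6.626e-34)(2.998e8)/(259e-9) = 7.670e-19 J.
Energy delivered: (2.33e4 W m⁻²)(5.42e-4 m²)(172.8 s) = 2182 J.
Photons incident: 2182 / 7.670e-19 = 2.845e21, i.e. 2.845e21/6.022e23 = 0.004724 mol.
Fraction absorbed: 1 − 10^(−0.980) = 0.8953.
Photons absorbed: 0.8953 × 0.004724 = 0.004229 mol.
Product: Φ × n_abs = 0.91 × 0.004229 = 0.003848 mol.
Mass: 0.003848 × 253.8 = 0.9766 g = 0.98 g.

0.98 g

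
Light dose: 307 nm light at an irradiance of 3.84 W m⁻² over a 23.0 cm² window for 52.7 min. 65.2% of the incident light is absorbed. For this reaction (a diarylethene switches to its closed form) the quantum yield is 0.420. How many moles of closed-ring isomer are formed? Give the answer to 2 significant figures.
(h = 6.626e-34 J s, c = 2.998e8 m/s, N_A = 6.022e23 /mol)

2.0e-5 mol

Photon energy at 307 nm: hc/λ = (6.626e-34)(2.998e8)/(307e-9) = 6.471e-19 J.
Energy delivered: (3.84 W m⁻²)(23.0e-4 m²)(3162 s) = 27.93 J.
Photons incident: 27.93 / 6.471e-19 = 4.316e19, i.e. 4.316e19/6.022e23 = 7.167e-5 mol.
Photons absorbed: 0.652 × 7.167e-5 = 4.673e-5 mol.
Product: Φ × n_abs = 0.420 × 4.673e-5 = 1.963e-5 mol.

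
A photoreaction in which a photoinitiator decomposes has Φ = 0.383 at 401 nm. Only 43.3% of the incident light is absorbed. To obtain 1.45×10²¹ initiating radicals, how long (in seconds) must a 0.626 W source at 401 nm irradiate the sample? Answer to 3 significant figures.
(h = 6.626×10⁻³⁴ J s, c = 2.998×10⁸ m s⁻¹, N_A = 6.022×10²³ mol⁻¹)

t ≈ 6920 s

Product: 1.45×10²¹ / 6.022×10²³ = 0.002408 mol.
Photons that must be absorbed: 0.002408 / 0.383 = 0.006287 mol.
Incident photons needed: 0.006287 / 0.433 = 0.01452 mol.
Photon energy: hc/λ = 4.954×10⁻¹⁹ J; per mole, 2.983×10⁵ J mol⁻¹.
Energy required: 0.01452 × 2.983×10⁵ = 4331 J.
Time: 4331 J / 0.626 W = 6920 s.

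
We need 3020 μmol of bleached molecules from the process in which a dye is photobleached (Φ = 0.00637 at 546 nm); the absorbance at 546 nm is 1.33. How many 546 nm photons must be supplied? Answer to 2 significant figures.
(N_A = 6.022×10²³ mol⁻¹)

3.0×10²³ photons

Product: 3020 μmol = 0.00302 mol.
Photons that must be absorbed: 0.00302 / 0.00637 = 0.4741 mol.
Fraction absorbed: 1 − 10^(−1.33) = 0.9532.
Incident photons needed: 0.4741 / 0.9532 = 0.4974 mol.
Photon count: 0.4974 × 6.022×10²³ = 3.0×10²³.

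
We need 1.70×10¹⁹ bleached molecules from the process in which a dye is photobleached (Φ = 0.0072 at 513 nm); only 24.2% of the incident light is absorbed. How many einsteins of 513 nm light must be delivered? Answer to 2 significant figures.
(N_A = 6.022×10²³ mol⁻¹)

0.016 einstein

Product: 1.70×10¹⁹ / 6.022×10²³ = 2.823×10⁻⁵ mol.
Photons that must be absorbed: 2.823×10⁻⁵ / 0.0072 = 0.003921 mol.
Incident photons needed: 0.003921 / 0.242 = 0.01620 mol.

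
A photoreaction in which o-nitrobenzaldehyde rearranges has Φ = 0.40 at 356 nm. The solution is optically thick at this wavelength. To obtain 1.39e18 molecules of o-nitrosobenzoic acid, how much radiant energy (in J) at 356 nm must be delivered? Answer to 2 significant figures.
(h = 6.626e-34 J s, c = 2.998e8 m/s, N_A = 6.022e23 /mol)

1.9 J

Product: 1.39e18 / 6.022e23 = 2.308e-6 mol.
Photons that must be absorbed: 2.308e-6 / 0.40 = 5.770e-6 mol.
Photon energy: hc/λ = 5.580e-19 J; per mole, 3.360e5 J mol⁻¹.
Energy required: 5.770e-6 × 3.360e5 = 1.9 J.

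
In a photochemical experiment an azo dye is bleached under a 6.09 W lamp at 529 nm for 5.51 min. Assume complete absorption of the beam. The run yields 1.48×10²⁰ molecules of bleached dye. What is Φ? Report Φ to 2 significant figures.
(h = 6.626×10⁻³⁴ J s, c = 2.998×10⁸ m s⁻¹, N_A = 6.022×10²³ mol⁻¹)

Product: 1.48×10²⁰ / 6.022×10²³ = 2.458×10⁻⁴ mol.
Photon energy at 529 nm: hc/λ = (6.626×10⁻³⁴)(2.998×10⁸)/(529×10⁻⁹) = 3.755×10⁻¹⁹ J.
Energy delivered: (6.09 W)(330.6 s) = 2013 J.
Photons incident: 2013 / 3.755×10⁻¹⁹ = 5.361×10²¹, i.e. 5.361×10²¹/6.022×10²³ = 0.008902 mol.
Φ = 2.458×10⁻⁴ mol / 0.008902 mol photons = 0.028.

Φ = 0.028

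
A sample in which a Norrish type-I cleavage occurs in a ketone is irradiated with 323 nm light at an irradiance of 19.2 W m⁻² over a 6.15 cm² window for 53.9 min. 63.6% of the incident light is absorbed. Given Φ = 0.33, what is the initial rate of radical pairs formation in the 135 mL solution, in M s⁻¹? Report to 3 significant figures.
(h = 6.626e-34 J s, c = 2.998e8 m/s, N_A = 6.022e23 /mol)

4.96e-8 M s⁻¹

Photon energy at 323 nm: hc/λ = (6.626e-34)(2.998e8)/(323e-9) = 6.150e-19 J.
Energy delivered: (19.2 W m⁻²)(6.15e-4 m²)(3234 s) = 38.19 J.
Photons incident: 38.19 / 6.150e-19 = 6.210e19, i.e. 6.210e19/6.022e23 = 1.031e-4 mol.
Photons absorbed: 0.636 × 1.031e-4 = 6.557e-5 mol.
Product formed: 0.33 × 6.557e-5 = 2.164e-5 mol.
Rate: 2.164e-5 mol / (3234 s × 0.135 L) = 4.96e-8 M s⁻¹.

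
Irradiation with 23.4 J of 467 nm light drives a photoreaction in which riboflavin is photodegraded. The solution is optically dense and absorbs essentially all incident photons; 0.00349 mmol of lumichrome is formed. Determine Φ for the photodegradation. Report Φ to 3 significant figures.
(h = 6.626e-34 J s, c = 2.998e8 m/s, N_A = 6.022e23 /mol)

Φ = 0.0382

Product: 0.00349 mmol = 3.49e-6 mol.
Photon energy at 467 nm: hc/λ = (6.626e-34)(2.998e8)/(467e-9) = 4.254e-19 J.
Photons incident: 23.4 / 4.254e-19 = 5.501e19, i.e. 5.501e19/6.022e23 = 9.135e-5 mol.
Φ = 3.49e-6 mol / 9.135e-5 mol photons = 0.0382.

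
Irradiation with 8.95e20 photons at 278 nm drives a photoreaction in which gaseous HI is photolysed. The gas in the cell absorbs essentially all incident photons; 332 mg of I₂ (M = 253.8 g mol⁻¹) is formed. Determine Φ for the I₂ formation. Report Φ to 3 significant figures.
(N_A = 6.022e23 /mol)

Product: 332 mg / 253.8 g mol⁻¹ = 0.001308 mol.
Moles of photons: 8.95e20 / 6.022e23 = 0.001486 mol.
Φ = 0.001308 mol / 0.001486 mol photons = 0.880.

Φ = 0.880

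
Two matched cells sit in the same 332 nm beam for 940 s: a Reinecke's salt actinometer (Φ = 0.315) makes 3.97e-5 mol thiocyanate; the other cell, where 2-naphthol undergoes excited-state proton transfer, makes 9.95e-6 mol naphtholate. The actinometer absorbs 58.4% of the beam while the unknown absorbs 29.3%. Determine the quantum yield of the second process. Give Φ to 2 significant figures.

Photons absorbed by the actinometer: 3.97e-5 / 0.315 = 1.260e-4 mol.
Incident flux: 1.260e-4 / 0.584 = 2.158e-4 einstein.
Absorbed by unknown: 0.293 × 2.158e-4 = 6.323e-5 mol.
Φ(unknown) = 9.95e-6 / 6.323e-5 = 0.16.

Φ = 0.16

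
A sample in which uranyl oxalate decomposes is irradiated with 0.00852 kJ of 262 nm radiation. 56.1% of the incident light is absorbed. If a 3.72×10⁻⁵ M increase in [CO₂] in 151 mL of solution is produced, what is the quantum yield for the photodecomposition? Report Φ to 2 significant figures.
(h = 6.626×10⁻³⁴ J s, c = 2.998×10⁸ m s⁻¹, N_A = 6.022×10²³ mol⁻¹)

Product: (3.72×10⁻⁵ M)(0.151 L) = 5.617×10⁻⁶ mol.
Photon energy at 262 nm: hc/λ = (6.626×10⁻³⁴)(2.998×10⁸)/(262×10⁻⁹) = 7.582×10⁻¹⁹ J.
Incident energy: 0.00852 kJ = 8.52 J.
Photons incident: 8.52 / 7.582×10⁻¹⁹ = 1.124×10¹⁹, i.e. 1.124×10¹⁹/6.022×10²³ = 1.866×10⁻⁵ mol.
Photons absorbed: 0.561 × 1.866×10⁻⁵ = 1.047×10⁻⁵ mol.
Φ = 5.617×10⁻⁶ mol / 1.047×10⁻⁵ mol photons = 0.54.

Φ = 0.54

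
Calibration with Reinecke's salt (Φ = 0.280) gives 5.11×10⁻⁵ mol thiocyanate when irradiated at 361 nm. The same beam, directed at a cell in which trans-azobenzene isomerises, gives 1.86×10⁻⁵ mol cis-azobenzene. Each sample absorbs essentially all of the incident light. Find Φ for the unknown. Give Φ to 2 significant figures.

Φ = 0.10

Photons absorbed by the actinometer: 5.11×10⁻⁵ / 0.280 = 1.825×10⁻⁴ mol.
Φ(unknown) = 1.86×10⁻⁵ / 1.825×10⁻⁴ = 0.10.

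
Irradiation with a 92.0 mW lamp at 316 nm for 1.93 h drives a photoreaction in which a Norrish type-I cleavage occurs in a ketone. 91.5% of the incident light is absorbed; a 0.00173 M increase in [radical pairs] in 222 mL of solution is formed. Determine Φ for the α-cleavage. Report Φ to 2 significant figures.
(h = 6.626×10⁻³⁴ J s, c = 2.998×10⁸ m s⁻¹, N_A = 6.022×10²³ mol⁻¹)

Product: (0.00173 M)(0.222 L) = 3.841×10⁻⁴ mol.
Photon energy at 316 nm: hc/λ = (6.626×10⁻³⁴)(2.998×10⁸)/(316×10⁻⁹) = 6.286×10⁻¹⁹ J.
Energy delivered: (92.0 mW)(6948 s) = 639.2 J.
Photons incident: 639.2 / 6.286×10⁻¹⁹ = 1.017×10²¹, i.e. 1.017×10²¹/6.022×10²³ = 0.001689 mol.
Photons absorbed: 0.915 × 0.001689 = 0.001545 mol.
Φ = 3.841×10⁻⁴ mol / 0.001545 mol photons = 0.25.

Φ = 0.25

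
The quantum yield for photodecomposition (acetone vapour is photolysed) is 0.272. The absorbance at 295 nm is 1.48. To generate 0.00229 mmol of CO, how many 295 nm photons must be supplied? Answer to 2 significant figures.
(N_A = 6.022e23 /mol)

Product: 0.00229 mmol = 2.29e-6 mol.
Photons that must be absorbed: 2.29e-6 / 0.272 = 8.419e-6 mol.
Fraction absorbed: 1 − 10^(−1.48) = 0.9669.
Incident photons needed: 8.419e-6 / 0.9669 = 8.707e-6 mol.
Photon count: 8.707e-6 × 6.022e23 = 5.2e18.

5.2e18 photons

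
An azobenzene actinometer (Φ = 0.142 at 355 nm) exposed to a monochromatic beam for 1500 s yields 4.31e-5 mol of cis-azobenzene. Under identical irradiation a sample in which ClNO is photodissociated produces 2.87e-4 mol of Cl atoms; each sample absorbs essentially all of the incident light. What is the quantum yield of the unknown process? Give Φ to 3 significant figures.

Photons absorbed by the actinometer: 4.31e-5 / 0.142 = 3.035e-4 mol.
Φ(unknown) = 2.87e-4 / 3.035e-4 = 0.946.

Φ = 0.946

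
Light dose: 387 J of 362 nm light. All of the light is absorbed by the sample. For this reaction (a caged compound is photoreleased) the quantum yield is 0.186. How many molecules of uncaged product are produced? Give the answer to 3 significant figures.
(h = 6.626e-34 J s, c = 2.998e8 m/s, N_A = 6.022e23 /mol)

1.31e20 molecules

Photon energy at 362 nm: hc/λ = (6.626e-34)(2.998e8)/(362e-9) = 5.487e-19 J.
Photons incident: 387 / 5.487e-19 = 7.053e20, i.e. 7.053e20/6.022e23 = 0.001171 mol.
Product: Φ × n_abs = 0.186 × 0.001171 = 2.178e-4 mol.
As a count: 2.178e-4 × 6.022e23 = 1.31e20.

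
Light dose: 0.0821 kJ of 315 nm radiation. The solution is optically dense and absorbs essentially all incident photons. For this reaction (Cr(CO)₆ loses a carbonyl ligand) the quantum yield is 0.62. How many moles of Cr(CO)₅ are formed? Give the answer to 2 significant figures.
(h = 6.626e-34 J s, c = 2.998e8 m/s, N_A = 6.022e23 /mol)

Photon energy at 315 nm: hc/λ = (6.626e-34)(2.998e8)/(315e-9) = 6.306e-19 J.
Incident energy: 0.0821 kJ = 82.1 J.
Photons incident: 82.1 / 6.306e-19 = 1.302e20, i.e. 1.302e20/6.022e23 = 2.162e-4 mol.
Product: Φ × n_abs = 0.62 × 2.162e-4 = 1.340e-4 mol.

1.3e-4 mol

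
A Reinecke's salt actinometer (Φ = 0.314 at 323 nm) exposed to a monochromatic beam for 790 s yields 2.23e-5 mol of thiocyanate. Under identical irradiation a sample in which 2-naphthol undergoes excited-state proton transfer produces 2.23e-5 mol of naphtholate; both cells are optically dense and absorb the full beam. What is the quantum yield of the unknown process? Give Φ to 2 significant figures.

Photons absorbed by the actinometer: 2.23e-5 / 0.314 = 7.102e-5 mol.
Φ(unknown) = 2.23e-5 / 7.102e-5 = 0.31.

Φ = 0.31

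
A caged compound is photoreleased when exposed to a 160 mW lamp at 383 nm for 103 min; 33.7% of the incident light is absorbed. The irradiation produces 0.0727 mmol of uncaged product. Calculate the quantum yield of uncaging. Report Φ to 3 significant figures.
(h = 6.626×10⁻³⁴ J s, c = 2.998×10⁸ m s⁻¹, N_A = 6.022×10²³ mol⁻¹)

Φ = 0.0681

Product: 0.0727 mmol = 7.27×10⁻⁵ mol.
Photon energy at 383 nm: hc/λ = (6.626×10⁻³⁴)(2.998×10⁸)/(383×10⁻⁹) = 5.187×10⁻¹⁹ J.
Energy delivered: (160 mW)(6180 s) = 988.8 J.
Photons incident: 988.8 / 5.187×10⁻¹⁹ = 1.906×10²¹, i.e. 1.906×10²¹/6.022×10²³ = 0.003165 mol.
Photons absorbed: 0.337 × 0.003165 = 0.001067 mol.
Φ = 7.27×10⁻⁵ mol / 0.001067 mol photons = 0.0681.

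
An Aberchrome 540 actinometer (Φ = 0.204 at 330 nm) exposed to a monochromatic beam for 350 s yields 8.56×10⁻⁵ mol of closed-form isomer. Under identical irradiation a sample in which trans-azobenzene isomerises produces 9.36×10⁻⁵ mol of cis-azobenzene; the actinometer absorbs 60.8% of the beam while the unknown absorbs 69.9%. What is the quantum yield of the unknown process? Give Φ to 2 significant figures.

Φ = 0.19

Photons absorbed by the actinometer: 8.56×10⁻⁵ / 0.204 = 4.196×10⁻⁴ mol.
Incident flux: 4.196×10⁻⁴ / 0.608 = 6.901×10⁻⁴ einstein.
Absorbed by unknown: 0.699 × 6.901×10⁻⁴ = 4.824×10⁻⁴ mol.
Φ(unknown) = 9.36×10⁻⁵ / 4.824×10⁻⁴ = 0.19.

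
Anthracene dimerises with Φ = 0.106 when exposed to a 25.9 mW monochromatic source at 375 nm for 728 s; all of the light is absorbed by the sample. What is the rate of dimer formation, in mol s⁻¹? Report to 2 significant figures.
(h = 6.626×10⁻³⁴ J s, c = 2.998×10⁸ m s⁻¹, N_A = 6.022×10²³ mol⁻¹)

8.6×10⁻⁹ mol s⁻¹

Photon energy at 375 nm: hc/λ = (6.626×10⁻³⁴)(2.998×10⁸)/(375×10⁻⁹) = 5.297×10⁻¹⁹ J.
Energy delivered: (25.9 mW)(728 s) = 18.86 J.
Photons incident: 18.86 / 5.297×10⁻¹⁹ = 3.561×10¹⁹, i.e. 3.561×10¹⁹/6.022×10²³ = 5.913×10⁻⁵ mol.
Product formed: 0.106 × 5.913×10⁻⁵ = 6.268×10⁻⁶ mol.
Rate: 6.268×10⁻⁶ / 728 s = 8.6×10⁻⁹ mol s⁻¹.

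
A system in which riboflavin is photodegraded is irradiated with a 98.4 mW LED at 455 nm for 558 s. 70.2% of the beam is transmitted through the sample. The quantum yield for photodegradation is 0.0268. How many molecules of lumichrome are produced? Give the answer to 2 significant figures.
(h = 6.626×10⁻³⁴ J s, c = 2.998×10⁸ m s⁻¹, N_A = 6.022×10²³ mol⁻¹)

1.0×10¹⁸ molecules

Photon energy at 455 nm: hc/λ = (6.626×10⁻³⁴)(2.998×10⁸)/(455×10⁻⁹) = 4.366×10⁻¹⁹ J.
Energy delivered: (98.4 mW)(558 s) = 54.91 J.
Photons incident: 54.91 / 4.366×10⁻¹⁹ = 1.258×10²⁰, i.e. 1.258×10²⁰/6.022×10²³ = 2.089×10⁻⁴ mol.
Fraction absorbed: 1 − 70.2/100 = 0.2980.
Photons absorbed: 0.2980 × 2.089×10⁻⁴ = 6.225×10⁻⁵ mol.
Product: Φ × n_abs = 0.0268 × 6.225×10⁻⁵ = 1.668×10⁻⁶ mol.
As a count: 1.668×10⁻⁶ × 6.022×10²³ = 1.0×10¹⁸.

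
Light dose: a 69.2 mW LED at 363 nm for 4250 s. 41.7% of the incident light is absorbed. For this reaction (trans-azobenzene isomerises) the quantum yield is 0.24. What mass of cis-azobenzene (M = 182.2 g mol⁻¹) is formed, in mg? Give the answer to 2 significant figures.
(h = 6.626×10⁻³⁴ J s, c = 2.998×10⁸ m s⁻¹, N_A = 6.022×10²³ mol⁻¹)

16 mg

Photon energy at 363 nm: hc/λ = (6.626×10⁻³⁴)(2.998×10⁸)/(363×10⁻⁹) = 5.472×10⁻¹⁹ J.
Energy delivered: (69.2 mW)(4250 s) = 294.1 J.
Photons incident: 294.1 / 5.472×10⁻¹⁹ = 5.375×10²⁰, i.e. 5.375×10²⁰/6.022×10²³ = 8.926×10⁻⁴ mol.
Photons absorbed: 0.417 × 8.926×10⁻⁴ = 3.722×10⁻⁴ mol.
Product: Φ × n_abs = 0.24 × 3.722×10⁻⁴ = 8.933×10⁻⁵ mol.
Mass: 8.933×10⁻⁵ × 182.2 = 0.01628 g = 16 mg.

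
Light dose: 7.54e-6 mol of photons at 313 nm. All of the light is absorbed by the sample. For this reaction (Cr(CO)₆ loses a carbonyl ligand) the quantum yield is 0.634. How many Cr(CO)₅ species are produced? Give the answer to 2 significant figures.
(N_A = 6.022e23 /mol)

Product: Φ × n_abs = 0.634 × 7.54e-6 = 4.780e-6 mol.
As a count: 4.780e-6 × 6.022e23 = 2.9e18.

2.9e18 species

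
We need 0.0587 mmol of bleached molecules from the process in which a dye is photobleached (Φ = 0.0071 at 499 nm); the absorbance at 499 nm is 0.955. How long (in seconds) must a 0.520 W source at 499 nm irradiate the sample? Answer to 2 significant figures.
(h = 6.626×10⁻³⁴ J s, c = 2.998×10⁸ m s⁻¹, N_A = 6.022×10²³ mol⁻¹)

Product: 0.0587 mmol = 5.87×10⁻⁵ mol.
Photons that must be absorbed: 5.87×10⁻⁵ / 0.0071 = 0.008268 mol.
Fraction absorbed: 1 − 10^(−0.955) = 0.8891.
Incident photons needed: 0.008268 / 0.8891 = 0.009299 mol.
Photon energy: hc/λ = 3.981×10⁻¹⁹ J; per mole, 2.397×10⁵ J mol⁻¹.
Energy required: 0.009299 × 2.397×10⁵ = 2229 J.
Time: 2229 J / 0.52 W = 4300 s.

t ≈ 4300 s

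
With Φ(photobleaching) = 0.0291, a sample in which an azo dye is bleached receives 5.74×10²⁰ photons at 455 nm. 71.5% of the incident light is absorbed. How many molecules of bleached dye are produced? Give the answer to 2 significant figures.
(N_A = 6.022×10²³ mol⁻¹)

Moles of photons: 5.74×10²⁰ / 6.022×10²³ = 9.532×10⁻⁴ mol.
Photons absorbed: 0.715 × 9.532×10⁻⁴ = 6.815×10⁻⁴ mol.
Product: Φ × n_abs = 0.0291 × 6.815×10⁻⁴ = 1.983×10⁻⁵ mol.
As a count: 1.983×10⁻⁵ × 6.022×10²³ = 1.2×10¹⁹.

1.2×10¹⁹ molecules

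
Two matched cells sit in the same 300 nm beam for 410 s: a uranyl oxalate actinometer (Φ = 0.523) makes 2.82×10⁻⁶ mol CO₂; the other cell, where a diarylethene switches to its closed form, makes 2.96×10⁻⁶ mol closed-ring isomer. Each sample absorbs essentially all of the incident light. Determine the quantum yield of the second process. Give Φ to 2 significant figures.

Photons absorbed by the actinometer: 2.82×10⁻⁶ / 0.523 = 5.392×10⁻⁶ mol.
Φ(unknown) = 2.96×10⁻⁶ / 5.392×10⁻⁶ = 0.55.

Φ = 0.55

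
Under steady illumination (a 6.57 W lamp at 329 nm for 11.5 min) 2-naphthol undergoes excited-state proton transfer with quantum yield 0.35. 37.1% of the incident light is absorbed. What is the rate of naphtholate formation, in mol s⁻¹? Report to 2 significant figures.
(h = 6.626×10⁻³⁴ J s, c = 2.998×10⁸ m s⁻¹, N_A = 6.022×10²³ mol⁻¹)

2.3×10⁻⁶ mol s⁻¹

Photon energy at 329 nm: hc/λ = (6.626×10⁻³⁴)(2.998×10⁸)/(329×10⁻⁹) = 6.038×10⁻¹⁹ J.
Energy delivered: (6.57 W)(690 s) = 4533 J.
Photons incident: 4533 / 6.038×10⁻¹⁹ = 7.507×10²¹, i.e. 7.507×10²¹/6.022×10²³ = 0.01247 mol.
Photons absorbed: 0.371 × 0.01247 = 0.004626 mol.
Product formed: 0.35 × 0.004626 = 0.001619 mol.
Rate: 0.001619 / 690 s = 2.3×10⁻⁶ mol s⁻¹.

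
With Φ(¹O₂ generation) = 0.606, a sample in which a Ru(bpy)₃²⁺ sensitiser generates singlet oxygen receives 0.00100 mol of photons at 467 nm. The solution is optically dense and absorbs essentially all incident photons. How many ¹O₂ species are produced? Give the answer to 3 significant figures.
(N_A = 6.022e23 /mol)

3.65e20 species

Product: Φ × n_abs = 0.606 × 0.00100 = 6.060e-4 mol.
As a count: 6.060e-4 × 6.022e23 = 3.65e20.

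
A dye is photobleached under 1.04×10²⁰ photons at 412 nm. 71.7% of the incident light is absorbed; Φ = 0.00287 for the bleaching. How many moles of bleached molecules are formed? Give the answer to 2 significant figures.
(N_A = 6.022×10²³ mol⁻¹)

3.6×10⁻⁷ mol

Moles of photons: 1.04×10²⁰ / 6.022×10²³ = 1.727×10⁻⁴ mol.
Photons absorbed: 0.717 × 1.727×10⁻⁴ = 1.238×10⁻⁴ mol.
Product: Φ × n_abs = 0.00287 × 1.238×10⁻⁴ = 3.553×10⁻⁷ mol.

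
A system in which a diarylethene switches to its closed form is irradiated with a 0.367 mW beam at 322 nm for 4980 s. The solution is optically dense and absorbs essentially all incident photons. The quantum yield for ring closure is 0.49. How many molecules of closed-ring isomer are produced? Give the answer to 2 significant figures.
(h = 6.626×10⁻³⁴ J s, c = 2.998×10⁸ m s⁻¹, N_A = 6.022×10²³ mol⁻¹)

1.5×10¹⁸ molecules

Photon energy at 322 nm: hc/λ = (6.626×10⁻³⁴)(2.998×10⁸)/(322×10⁻⁹) = 6.169×10⁻¹⁹ J.
Energy delivered: (0.367 mW)(4980 s) = 1.828 J.
Photons incident: 1.828 / 6.169×10⁻¹⁹ = 2.963×10¹⁸, i.e. 2.963×10¹⁸/6.022×10²³ = 4.920×10⁻⁶ mol.
Product: Φ × n_abs = 0.49 × 4.920×10⁻⁶ = 2.411×10⁻⁶ mol.
As a count: 2.411×10⁻⁶ × 6.022×10²³ = 1.5×10¹⁸.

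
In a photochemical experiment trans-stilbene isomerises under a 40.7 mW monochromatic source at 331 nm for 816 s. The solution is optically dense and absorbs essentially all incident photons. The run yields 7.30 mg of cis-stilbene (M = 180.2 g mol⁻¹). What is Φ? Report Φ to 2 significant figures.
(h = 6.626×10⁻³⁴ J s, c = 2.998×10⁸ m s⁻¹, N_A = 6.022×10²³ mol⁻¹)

Φ = 0.44

Product: 7.30 mg / 180.2 g mol⁻¹ = 4.051×10⁻⁵ mol.
Photon energy at 331 nm: hc/λ = (6.626×10⁻³⁴)(2.998×10⁸)/(331×10⁻⁹) = 6.001×10⁻¹⁹ J.
Energy delivered: (40.7 mW)(816 s) = 33.21 J.
Photons incident: 33.21 / 6.001×10⁻¹⁹ = 5.534×10¹⁹, i.e. 5.534×10¹⁹/6.022×10²³ = 9.190×10⁻⁵ mol.
Φ = 4.051×10⁻⁵ mol / 9.190×10⁻⁵ mol photons = 0.44.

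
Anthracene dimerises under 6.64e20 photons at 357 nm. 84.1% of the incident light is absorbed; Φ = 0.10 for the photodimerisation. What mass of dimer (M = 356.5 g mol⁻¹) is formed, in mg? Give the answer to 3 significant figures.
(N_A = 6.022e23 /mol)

33.1 mg

Moles of photons: 6.64e20 / 6.022e23 = 0.001103 mol.
Photons absorbed: 0.841 × 0.001103 = 9.276e-4 mol.
Product: Φ × n_abs = 0.10 × 9.276e-4 = 9.276e-5 mol.
Mass: 9.276e-5 × 356.5 = 0.03307 g = 33.1 mg.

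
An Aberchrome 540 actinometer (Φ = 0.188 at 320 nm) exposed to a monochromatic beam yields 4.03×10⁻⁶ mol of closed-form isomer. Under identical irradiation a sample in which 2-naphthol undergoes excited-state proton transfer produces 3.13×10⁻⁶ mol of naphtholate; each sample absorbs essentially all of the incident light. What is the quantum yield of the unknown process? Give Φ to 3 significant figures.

Φ = 0.146

Photons absorbed by the actinometer: 4.03×10⁻⁶ / 0.188 = 2.144×10⁻⁵ mol.
Φ(unknown) = 3.13×10⁻⁶ / 2.144×10⁻⁵ = 0.146.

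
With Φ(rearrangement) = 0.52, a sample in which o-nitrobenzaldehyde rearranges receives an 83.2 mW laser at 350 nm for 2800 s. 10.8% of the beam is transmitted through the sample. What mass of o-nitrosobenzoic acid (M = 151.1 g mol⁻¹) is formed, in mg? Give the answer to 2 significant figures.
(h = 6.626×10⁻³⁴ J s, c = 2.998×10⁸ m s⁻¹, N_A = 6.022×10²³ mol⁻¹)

48 mg

Photon energy at 350 nm: hc/λ = (6.626×10⁻³⁴)(2.998×10⁸)/(350×10⁻⁹) = 5.676×10⁻¹⁹ J.
Energy delivered: (83.2 mW)(2800 s) = 233.0 J.
Photons incident: 233.0 / 5.676×10⁻¹⁹ = 4.105×10²⁰, i.e. 4.105×10²⁰/6.022×10²³ = 6.817×10⁻⁴ mol.
Fraction absorbed: 1 − 10.8/100 = 0.8920.
Photons absorbed: 0.8920 × 6.817×10⁻⁴ = 6.081×10⁻⁴ mol.
Product: Φ × n_abs = 0.52 × 6.081×10⁻⁴ = 3.162×10⁻⁴ mol.
Mass: 3.162×10⁻⁴ × 151.1 = 0.04778 g = 48 mg.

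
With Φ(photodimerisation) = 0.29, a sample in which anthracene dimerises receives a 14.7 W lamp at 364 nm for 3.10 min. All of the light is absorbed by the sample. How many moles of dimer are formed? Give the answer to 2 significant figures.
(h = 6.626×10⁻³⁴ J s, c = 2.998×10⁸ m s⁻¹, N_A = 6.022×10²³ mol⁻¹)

Photon energy at 364 nm: hc/λ = (6.626×10⁻³⁴)(2.998×10⁸)/(364×10⁻⁹) = 5.457×10⁻¹⁹ J.
Energy delivered: (14.7 W)(186 s) = 2734 J.
Photons incident: 2734 / 5.457×10⁻¹⁹ = 5.010×10²¹, i.e. 5.010×10²¹/6.022×10²³ = 0.008319 mol.
Product: Φ × n_abs = 0.29 × 0.008319 = 0.002413 mol.

0.0024 mol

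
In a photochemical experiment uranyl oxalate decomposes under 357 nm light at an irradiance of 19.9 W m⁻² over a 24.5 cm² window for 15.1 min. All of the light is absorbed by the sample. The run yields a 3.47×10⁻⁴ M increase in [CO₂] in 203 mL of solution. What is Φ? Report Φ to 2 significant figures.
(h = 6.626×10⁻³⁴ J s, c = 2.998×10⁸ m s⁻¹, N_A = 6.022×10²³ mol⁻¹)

Product: (3.47×10⁻⁴ M)(0.203 L) = 7.044×10⁻⁵ mol.
Photon energy at 357 nm: hc/λ = (6.626×10⁻³⁴)(2.998×10⁸)/(357×10⁻⁹) = 5.564×10⁻¹⁹ J.
Energy delivered: (19.9 W m⁻²)(24.5×10⁻⁴ m²)(906 s) = 44.17 J.
Photons incident: 44.17 / 5.564×10⁻¹⁹ = 7.939×10¹⁹, i.e. 7.939×10¹⁹/6.022×10²³ = 1.318×10⁻⁴ mol.
Φ = 7.044×10⁻⁵ mol / 1.318×10⁻⁴ mol photons = 0.53.

Φ = 0.53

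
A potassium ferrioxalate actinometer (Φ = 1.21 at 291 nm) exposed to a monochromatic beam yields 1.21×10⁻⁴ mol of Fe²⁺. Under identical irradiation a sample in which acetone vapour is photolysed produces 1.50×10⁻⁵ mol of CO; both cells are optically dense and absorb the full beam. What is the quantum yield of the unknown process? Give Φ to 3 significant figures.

Photons absorbed by the actinometer: 1.21×10⁻⁴ / 1.21 = 1.000×10⁻⁴ mol.
Φ(unknown) = 1.50×10⁻⁵ / 1.000×10⁻⁴ = 0.150.

Φ = 0.150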